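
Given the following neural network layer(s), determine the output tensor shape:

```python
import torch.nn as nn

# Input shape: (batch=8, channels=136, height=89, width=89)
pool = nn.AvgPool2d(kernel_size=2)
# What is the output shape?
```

Input: (8, 136, 89, 89) -> Output: (8, 136, 44, 44)

Answer: (8, 136, 44, 44)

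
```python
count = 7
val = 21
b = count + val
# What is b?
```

Trace:
`count = 7` → count = 7
`val = 21` → val = 21
`b = count + val` → b = 28
So b = 28

Answer: 28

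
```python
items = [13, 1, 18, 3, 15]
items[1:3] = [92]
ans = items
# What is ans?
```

Trace:
`items = [13, 1, 18, 3, 15]` → items = [13, 1, 18, 3, 15]
`items[1:3] = [92]` → items = [13, 92, 3, 15]
`ans = items` → ans = [13, 92, 3, 15]
So ans = [13, 92, 3, 15]

Answer: [13, 92, 3, 15]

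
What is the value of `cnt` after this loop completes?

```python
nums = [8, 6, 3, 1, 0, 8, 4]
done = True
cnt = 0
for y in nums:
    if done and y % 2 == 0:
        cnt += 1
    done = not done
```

Count even values at even positions
`cnt` takes the values: 0 → 1 → 2 → 3

Answer: 3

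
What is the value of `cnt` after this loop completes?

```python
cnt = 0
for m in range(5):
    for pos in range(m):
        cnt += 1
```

Triangle number: 0+1+2+...+4
`cnt` takes the values: 0 → 1 → 2 → 3 → 4 → 5 → 6 → 7 → 8 → 9 → 10

Answer: 10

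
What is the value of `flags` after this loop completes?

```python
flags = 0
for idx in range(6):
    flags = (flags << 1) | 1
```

Build 6 consecutive 1-bits: 0b111111
`flags` takes the values: 0 → 1 → 3 → 7 → 15 → 31 → 63

Answer: 63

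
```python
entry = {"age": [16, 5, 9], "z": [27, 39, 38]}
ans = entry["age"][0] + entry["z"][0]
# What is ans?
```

Trace:
`entry = {"age": [16, 5, 9], "z": [27, 39, 38]}` → entry = {'age': [16, 5, 9], 'z': [27, 39, 38]}
`ans = entry["age"][0] + entry["z"][0]` → ans = 43
So ans = 43

Answer: 43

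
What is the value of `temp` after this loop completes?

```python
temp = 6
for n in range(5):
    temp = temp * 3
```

Multiply by 3, 5 times: 6 * 3^5 = 1458
`temp` takes the values: 6 → 18 → 54 → 162 → 486 → 1458

Answer: 1458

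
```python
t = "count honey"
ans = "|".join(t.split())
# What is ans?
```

Trace:
`t = "count honey"` → t = 'count honey'
`ans = "|".join(t.split())` → ans = 'count|honey'
So ans = 'count|honey'

Answer: 'count|honey'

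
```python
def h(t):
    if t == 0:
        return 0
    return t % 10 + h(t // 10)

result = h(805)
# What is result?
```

Sum of digits of 805: 5 + 0 + 8 = 13

Answer: 13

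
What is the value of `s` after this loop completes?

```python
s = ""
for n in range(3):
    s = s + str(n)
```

Concatenate digits 0 to 2
`s` takes the values: "" → "0" → "01" → "012"

Answer: "012"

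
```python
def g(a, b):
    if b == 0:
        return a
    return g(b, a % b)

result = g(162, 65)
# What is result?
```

g(162, 65) -> g(65, 32) -> g(32, 1) -> g(1, 0) -> 1

Answer: 1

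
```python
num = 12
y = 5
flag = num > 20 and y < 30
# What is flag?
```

Trace:
`num = 12` → num = 12
`y = 5` → y = 5
`flag = num > 20 and y < 30` → flag = False
So flag = False

Answer: False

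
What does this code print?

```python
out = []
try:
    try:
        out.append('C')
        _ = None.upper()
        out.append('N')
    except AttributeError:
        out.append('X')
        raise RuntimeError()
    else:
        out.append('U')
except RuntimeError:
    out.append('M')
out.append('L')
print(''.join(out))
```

Execution trace: 'C' (inner try body) → 'X' (inner except AttributeError) → 'M' (outer except RuntimeError) → 'L' (after the try/except). Output: CXML

Answer: CXML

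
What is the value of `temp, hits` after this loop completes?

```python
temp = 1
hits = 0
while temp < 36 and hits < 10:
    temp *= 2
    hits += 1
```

Double until >= 36 or 10 iterations
`temp, hits` takes the values: (1, 0) → (2, 0) → (2, 1) → (4, 1) → (4, 2) → (8, 2) → (8, 3) → (16, 3) → (16, 4) → (32, 4) → (32, 5) → (64, 5) → (64, 6)

Answer: 64, 6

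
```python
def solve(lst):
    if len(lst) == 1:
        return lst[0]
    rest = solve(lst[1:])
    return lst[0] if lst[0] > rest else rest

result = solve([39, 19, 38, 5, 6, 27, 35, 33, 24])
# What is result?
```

Recursive max over [39, 19, 38, 5, 6, 27, 35, 33, 24] = 39

Answer: 39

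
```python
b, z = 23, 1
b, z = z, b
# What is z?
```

Trace:
`b, z = 23, 1` → b = 23; z = 1
`b, z = z, b` → b = 1; z = 23
So z = 23

Answer: 23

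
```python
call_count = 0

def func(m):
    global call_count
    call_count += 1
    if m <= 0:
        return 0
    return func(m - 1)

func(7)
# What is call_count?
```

Linear recursion stepping by 1: 8 calls from m=7 down to ≤0.

Answer: 8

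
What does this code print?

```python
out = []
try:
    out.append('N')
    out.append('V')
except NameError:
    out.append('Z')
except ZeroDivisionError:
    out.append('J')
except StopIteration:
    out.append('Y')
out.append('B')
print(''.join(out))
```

Execution trace: 'N' (try body) → 'V' (try body, no exception) → 'B' (after the try/except). Output: NVB

Answer: NVB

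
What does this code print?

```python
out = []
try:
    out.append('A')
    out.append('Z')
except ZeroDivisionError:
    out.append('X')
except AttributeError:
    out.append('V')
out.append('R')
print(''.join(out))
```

Execution trace: 'A' (try body) → 'Z' (try body, no exception) → 'R' (after the try/except). Output: AZR

Answer: AZR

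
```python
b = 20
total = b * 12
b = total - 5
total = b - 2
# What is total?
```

Trace:
`b = 20` → b = 20
`total = b * 12` → total = 240
`b = total - 5` → b = 235
`total = b - 2` → total = 233
So total = 233

Answer: 233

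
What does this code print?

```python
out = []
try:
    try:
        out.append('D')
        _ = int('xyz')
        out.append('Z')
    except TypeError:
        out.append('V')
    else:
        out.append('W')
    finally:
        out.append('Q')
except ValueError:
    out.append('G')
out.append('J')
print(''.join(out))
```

Execution trace: 'D' (try body) → 'Q' (finally) → 'G' (outer except ValueError) → 'J' (after the try/except). Output: DQGJ

Answer: DQGJ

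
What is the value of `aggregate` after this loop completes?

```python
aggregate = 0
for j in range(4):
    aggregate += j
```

Sum of 0 to 3 = 6
`aggregate` takes the values: 0 → 1 → 3 → 6

Answer: 6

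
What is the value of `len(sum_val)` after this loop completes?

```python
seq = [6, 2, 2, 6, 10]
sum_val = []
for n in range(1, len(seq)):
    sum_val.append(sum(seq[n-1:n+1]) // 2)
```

Number of 2-element averages
`sum_val` takes the values: [] → [4] → [4, 2] → [4, 2, 4] → [4, 2, 4, 8]
So `len(sum_val)` = 4

Answer: 4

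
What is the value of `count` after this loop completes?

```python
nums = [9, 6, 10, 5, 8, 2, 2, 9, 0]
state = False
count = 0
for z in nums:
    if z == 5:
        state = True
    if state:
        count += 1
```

Count elements after first 5 in [9, 6, 10, 5, 8, 2, 2, 9, 0]
`count` takes the values: 0 → 1 → 2 → 3 → 4 → 5 → 6

Answer: 6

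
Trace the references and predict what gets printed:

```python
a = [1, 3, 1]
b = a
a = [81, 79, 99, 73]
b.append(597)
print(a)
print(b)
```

Key concept: rebinding vs mutation: a is rebound to a new list, b still points at the original.
Step by step:
`a = [1, 3, 1]` → a = [1, 3, 1]
`b = a` → b = [1, 3, 1] (same object as a)
`a = [81, 79, 99, 73]` → a = [81, 79, 99, 73]
`b.append(597)` → b = [1, 3, 1, 597]
`print(a)` → prints [81, 79, 99, 73]
`print(b)` → prints [1, 3, 1, 597]

Answer:
[81, 79, 99, 73]
[1, 3, 1, 597]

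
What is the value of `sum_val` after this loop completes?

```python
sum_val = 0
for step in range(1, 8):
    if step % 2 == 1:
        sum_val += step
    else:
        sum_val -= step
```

Add odd, subtract even
`sum_val` takes the values: 0 → 1 → -1 → 2 → -2 → 3 → -3 → 4

Answer: 4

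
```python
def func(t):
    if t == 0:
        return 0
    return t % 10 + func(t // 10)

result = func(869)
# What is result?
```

Sum of digits of 869: 9 + 6 + 8 = 23

Answer: 23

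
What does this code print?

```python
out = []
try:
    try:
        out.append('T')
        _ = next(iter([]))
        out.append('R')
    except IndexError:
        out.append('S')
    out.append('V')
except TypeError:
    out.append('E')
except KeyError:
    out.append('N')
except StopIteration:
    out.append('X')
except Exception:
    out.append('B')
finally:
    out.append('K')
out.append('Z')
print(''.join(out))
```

Execution trace: 'T' (inner try body) → 'X' (except StopIteration) → 'K' (finally) → 'Z' (after the try/except). Output: TXKZ

Answer: TXKZ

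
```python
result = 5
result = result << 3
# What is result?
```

Trace:
`result = 5` → result = 5
`result = result << 3` → result = 40
So result = 40

Answer: 40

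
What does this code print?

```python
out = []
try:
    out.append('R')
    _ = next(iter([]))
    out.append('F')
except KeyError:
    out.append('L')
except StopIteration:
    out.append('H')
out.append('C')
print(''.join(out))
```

Execution trace: 'R' (try body) → 'H' (except StopIteration) → 'C' (after the try/except). Output: RHC

Answer: RHC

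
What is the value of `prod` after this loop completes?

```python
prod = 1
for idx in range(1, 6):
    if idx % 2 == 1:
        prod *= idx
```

Product of odd numbers 1 to 5
`prod` takes the values: 1 → 3 → 15

Answer: 15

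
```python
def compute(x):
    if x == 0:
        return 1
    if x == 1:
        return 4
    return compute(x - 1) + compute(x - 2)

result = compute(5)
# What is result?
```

Build up from base cases: compute(0)=1, compute(1)=4, compute(2)=5, compute(3)=9, compute(4)=14, compute(5)=23

Answer: 23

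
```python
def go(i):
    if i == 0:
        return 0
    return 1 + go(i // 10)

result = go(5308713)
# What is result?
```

Count of digits of 5308713: 7

Answer: 7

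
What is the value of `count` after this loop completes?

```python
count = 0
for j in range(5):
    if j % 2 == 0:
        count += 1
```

Count numbers divisible by 2 in range(5)
`count` takes the values: 0 → 1 → 2 → 3

Answer: 3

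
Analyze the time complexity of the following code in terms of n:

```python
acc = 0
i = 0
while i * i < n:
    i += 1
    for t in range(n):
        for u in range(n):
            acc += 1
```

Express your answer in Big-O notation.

Each loop level contributes: √n × n × n. Multiplying the contributions gives O(n^2√n).

Answer: O(n^2√n)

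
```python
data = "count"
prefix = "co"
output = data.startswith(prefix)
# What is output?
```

Trace:
`data = "count"` → data = 'count'
`prefix = "co"` → prefix = 'co'
`output = data.startswith(prefix)` → output = True
So output = True

Answer: True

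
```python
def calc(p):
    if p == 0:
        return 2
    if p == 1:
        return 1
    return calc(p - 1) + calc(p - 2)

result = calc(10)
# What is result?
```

Build up from base cases: calc(0)=2, calc(1)=1, calc(2)=3, calc(3)=4, calc(4)=7, calc(5)=11, calc(6)=18, ..., calc(10)=123

Answer: 123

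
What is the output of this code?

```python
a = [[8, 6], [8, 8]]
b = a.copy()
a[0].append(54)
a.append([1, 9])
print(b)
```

Key concept: shallow copy with nested lists.
Step by step:
`a = [[8, 6], [8, 8]]` → a = [[8, 6], [8, 8]]
`b = a.copy()` → b = [[8, 6], [8, 8]]
`a[0].append(54)` → a = [[8, 6, 54], [8, 8]]; b = [[8, 6, 54], [8, 8]]
`a.append([1, 9])` → a = [[8, 6, 54], [8, 8], [1, 9]]
`print(b)` → prints [[8, 6, 54], [8, 8]]

Answer: [[8, 6, 54], [8, 8]]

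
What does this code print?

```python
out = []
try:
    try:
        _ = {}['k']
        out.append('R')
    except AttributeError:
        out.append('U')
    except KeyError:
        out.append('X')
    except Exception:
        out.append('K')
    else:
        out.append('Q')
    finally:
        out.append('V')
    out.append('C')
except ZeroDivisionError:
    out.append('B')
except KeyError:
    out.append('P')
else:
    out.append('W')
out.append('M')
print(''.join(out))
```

Execution trace: 'X' (inner except KeyError) → 'V' (inner finally) → 'C' (try body, no exception) → 'W' (else) → 'M' (after the try/except). Output: XVCWM

Answer: XVCWM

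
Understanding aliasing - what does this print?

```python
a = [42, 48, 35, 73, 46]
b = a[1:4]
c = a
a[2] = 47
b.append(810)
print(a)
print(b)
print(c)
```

Key concept: slice vs alias.
Step by step:
`a = [42, 48, 35, 73, 46]` → a = [42, 48, 35, 73, 46]
`b = a[1:4]` → b = [48, 35, 73]
`c = a` → c = [42, 48, 35, 73, 46] (same object as a)
`a[2] = 47` → a = [42, 48, 47, 73, 46] (same object as c); c = [42, 48, 47, 73, 46] (same object as a)
`b.append(810)` → b = [48, 35, 73, 810]
`print(a)` → prints [42, 48, 47, 73, 46]
`print(b)` → prints [48, 35, 73, 810]
`print(c)` → prints [42, 48, 47, 73, 46]

Answer:
[42, 48, 47, 73, 46]
[48, 35, 73, 810]
[42, 48, 47, 73, 46]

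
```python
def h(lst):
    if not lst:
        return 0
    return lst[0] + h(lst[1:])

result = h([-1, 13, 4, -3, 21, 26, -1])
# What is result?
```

(-1) + 13 + 4 + (-3) + 21 + 26 + (-1) + 0 = 59

Answer: 59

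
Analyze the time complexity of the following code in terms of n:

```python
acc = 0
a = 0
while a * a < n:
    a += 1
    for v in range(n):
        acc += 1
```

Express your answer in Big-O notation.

Each loop level contributes: √n × n. Multiplying the contributions gives O(n√n).

Answer: O(n√n)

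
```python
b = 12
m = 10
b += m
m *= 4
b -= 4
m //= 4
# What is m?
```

Trace:
`b = 12` → b = 12
`m = 10` → m = 10
`b += m` → b = 22
`m *= 4` → m = 40
`b -= 4` → b = 18
`m //= 4` → m = 10
So m = 10

Answer: 10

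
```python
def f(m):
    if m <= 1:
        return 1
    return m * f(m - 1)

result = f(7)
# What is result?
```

f(7) = 7 * 6 * 5 * 4 * 3 * 2 * 1 = 5040

Answer: 5040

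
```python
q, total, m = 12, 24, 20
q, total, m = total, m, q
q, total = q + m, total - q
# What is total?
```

Trace:
`q, total, m = 12, 24, 20` → q = 12; total = 24; m = 20
`q, total, m = total, m, q` → q = 24; total = 20; m = 12
`q, total = q + m, total - q` → q = 36; total = -4
So total = -4

Answer: -4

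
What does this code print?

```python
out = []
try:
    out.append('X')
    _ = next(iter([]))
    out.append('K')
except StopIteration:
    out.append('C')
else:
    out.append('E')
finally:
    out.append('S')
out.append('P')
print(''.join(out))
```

Execution trace: 'X' (try body) → 'C' (except StopIteration) → 'S' (finally) → 'P' (after the try/except). Output: XCSP

Answer: XCSP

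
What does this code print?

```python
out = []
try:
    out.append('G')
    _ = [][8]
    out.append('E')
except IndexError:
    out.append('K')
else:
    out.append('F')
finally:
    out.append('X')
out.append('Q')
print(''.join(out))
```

Execution trace: 'G' (try body) → 'K' (except IndexError) → 'X' (finally) → 'Q' (after the try/except). Output: GKXQ

Answer: GKXQ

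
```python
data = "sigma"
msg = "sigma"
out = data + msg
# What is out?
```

Trace:
`data = "sigma"` → data = 'sigma'
`msg = "sigma"` → msg = 'sigma'
`out = data + msg` → out = 'sigmasigma'
So out = 'sigmasigma'

Answer: 'sigmasigma'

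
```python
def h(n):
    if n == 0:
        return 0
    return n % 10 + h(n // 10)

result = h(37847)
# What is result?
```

Sum of digits of 37847: 7 + 4 + 8 + 7 + 3 = 29

Answer: 29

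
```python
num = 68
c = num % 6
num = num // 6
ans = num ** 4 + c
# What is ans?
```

Trace:
`num = 68` → num = 68
`c = num % 6` → c = 2
`num = num // 6` → num = 11
`ans = num ** 4 + c` → ans = 14643
So ans = 14643

Answer: 14643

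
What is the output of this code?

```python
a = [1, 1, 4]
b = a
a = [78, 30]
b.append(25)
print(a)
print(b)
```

Key concept: rebinding vs mutation: a is rebound to a new list, b still points at the original.
Step by step:
`a = [1, 1, 4]` → a = [1, 1, 4]
`b = a` → b = [1, 1, 4] (same object as a)
`a = [78, 30]` → a = [78, 30]
`b.append(25)` → b = [1, 1, 4, 25]
`print(a)` → prints [78, 30]
`print(b)` → prints [1, 1, 4, 25]

Answer:
[78, 30]
[1, 1, 4, 25]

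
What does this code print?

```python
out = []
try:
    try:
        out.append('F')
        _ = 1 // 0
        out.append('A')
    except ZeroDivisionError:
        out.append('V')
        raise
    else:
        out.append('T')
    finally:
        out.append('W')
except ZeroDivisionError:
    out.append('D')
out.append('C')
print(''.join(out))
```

Execution trace: 'F' (inner try body) → 'V' (inner except ZeroDivisionError) → 'W' (inner finally) → 'D' (outer except ZeroDivisionError) → 'C' (after the try/except). Output: FVWDC

Answer: FVWDC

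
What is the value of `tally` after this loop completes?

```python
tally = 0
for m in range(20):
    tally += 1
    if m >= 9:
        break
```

Loop breaks when m reaches 9, tally is 10
`tally` takes the values: 0 → 1 → 2 → 3 → 4 → 5 → 6 → 7 → 8 → 9 → 10

Answer: 10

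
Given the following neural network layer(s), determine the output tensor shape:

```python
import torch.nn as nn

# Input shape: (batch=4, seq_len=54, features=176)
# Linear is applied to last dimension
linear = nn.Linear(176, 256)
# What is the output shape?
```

Input: (4, 54, 176) -> Output: (4, 54, 256)

Answer: (4, 54, 256)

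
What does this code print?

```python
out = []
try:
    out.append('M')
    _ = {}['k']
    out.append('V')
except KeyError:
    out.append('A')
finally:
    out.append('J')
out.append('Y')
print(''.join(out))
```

Execution trace: 'M' (try body) → 'A' (except KeyError) → 'J' (finally) → 'Y' (after the try/except). Output: MAJY

Answer: MAJY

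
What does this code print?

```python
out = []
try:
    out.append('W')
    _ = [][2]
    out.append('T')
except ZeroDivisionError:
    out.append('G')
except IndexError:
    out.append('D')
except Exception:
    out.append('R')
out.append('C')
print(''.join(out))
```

Execution trace: 'W' (try body) → 'D' (except IndexError) → 'C' (after the try/except). Output: WDC

Answer: WDC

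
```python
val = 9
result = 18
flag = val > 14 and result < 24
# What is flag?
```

Trace:
`val = 9` → val = 9
`result = 18` → result = 18
`flag = val > 14 and result < 24` → flag = False
So flag = False

Answer: False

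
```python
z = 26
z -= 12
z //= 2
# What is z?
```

Trace:
`z = 26` → z = 26
`z -= 12` → z = 14
`z //= 2` → z = 7
So z = 7

Answer: 7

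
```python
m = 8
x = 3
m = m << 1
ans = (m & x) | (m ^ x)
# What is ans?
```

Trace:
`m = 8` → m = 8
`x = 3` → x = 3
`m = m << 1` → m = 16
`ans = (m & x) | (m ^ x)` → ans = 19
So ans = 19

Answer: 19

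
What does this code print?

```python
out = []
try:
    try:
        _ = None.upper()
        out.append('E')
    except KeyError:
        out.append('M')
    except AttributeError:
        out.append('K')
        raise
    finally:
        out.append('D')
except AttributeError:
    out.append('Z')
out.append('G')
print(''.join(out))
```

Execution trace: 'K' (except AttributeError) → 'D' (finally) → 'Z' (outer except AttributeError) → 'G' (after the try/except). Output: KDZG

Answer: KDZG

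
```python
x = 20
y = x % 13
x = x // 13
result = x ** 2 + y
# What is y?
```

Trace:
`x = 20` → x = 20
`y = x % 13` → y = 7
`x = x // 13` → x = 1
`result = x ** 2 + y` → result = 8
So y = 7

Answer: 7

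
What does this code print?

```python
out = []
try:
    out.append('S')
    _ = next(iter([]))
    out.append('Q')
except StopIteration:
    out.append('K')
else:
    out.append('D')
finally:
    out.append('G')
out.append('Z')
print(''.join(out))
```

Execution trace: 'S' (try body) → 'K' (except StopIteration) → 'G' (finally) → 'Z' (after the try/except). Output: SKGZ

Answer: SKGZ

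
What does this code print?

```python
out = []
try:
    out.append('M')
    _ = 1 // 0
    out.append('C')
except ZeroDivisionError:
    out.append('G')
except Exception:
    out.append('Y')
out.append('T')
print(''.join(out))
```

Execution trace: 'M' (try body) → 'G' (except ZeroDivisionError) → 'T' (after the try/except). Output: MGT

Answer: MGT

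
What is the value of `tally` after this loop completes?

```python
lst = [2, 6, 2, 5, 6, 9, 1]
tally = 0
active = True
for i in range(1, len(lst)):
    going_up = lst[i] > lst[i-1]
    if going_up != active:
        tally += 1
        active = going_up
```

Count direction changes in [2, 6, 2, 5, 6, 9, 1]
`tally` takes the values: 0 → 1 → 2 → 3

Answer: 3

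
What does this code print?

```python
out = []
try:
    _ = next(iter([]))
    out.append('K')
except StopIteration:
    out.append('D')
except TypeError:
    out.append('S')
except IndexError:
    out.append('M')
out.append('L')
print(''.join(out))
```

Execution trace: 'D' (except StopIteration) → 'L' (after the try/except). Output: DL

Answer: DL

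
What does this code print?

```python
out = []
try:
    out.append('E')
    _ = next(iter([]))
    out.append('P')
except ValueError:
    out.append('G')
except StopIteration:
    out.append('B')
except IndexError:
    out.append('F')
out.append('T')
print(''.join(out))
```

Execution trace: 'E' (try body) → 'B' (except StopIteration) → 'T' (after the try/except). Output: EBT

Answer: EBT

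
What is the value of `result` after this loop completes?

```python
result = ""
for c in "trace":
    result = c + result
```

Reverse 'trace'
`result` takes the values: "" → "t" → "rt" → "art" → "cart" → "ecart"

Answer: "ecart"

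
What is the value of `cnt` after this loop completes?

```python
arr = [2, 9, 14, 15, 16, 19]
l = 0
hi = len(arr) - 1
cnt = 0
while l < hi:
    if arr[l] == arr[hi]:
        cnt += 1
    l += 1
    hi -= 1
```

Count matching pairs from ends
`cnt` takes the values: 0

Answer: 0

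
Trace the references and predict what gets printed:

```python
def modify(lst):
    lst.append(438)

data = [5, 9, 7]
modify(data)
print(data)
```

Key concept: function modifies passed list.
Step by step:
`data = [5, 9, 7]` → data = [5, 9, 7]
`modify(data)` → data = [5, 9, 7, 438]
`print(data)` → prints [5, 9, 7, 438]

Answer: [5, 9, 7, 438]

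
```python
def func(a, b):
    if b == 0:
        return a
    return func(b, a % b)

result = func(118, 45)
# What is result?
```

func(118, 45) -> func(45, 28) -> func(28, 17) -> func(17, 11) -> func(11, 6) -> func(6, 5) -> func(5, 1) -> func(1, 0) -> 1

Answer: 1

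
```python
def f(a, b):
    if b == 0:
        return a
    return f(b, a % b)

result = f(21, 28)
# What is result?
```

f(21, 28) -> f(28, 21) -> f(21, 7) -> f(7, 0) -> 7

Answer: 7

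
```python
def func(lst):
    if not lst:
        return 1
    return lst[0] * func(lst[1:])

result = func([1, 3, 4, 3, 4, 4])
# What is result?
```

Product over [1, 3, 4, 3, 4, 4] = 1 * 3 * 4 * 3 * 4 * 4 = 576

Answer: 576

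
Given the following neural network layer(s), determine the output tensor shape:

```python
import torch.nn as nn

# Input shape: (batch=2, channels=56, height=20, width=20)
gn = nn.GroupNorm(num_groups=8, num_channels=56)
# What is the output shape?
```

Input: (2, 56, 20, 20) -> Output: (2, 56, 20, 20)

Answer: (2, 56, 20, 20)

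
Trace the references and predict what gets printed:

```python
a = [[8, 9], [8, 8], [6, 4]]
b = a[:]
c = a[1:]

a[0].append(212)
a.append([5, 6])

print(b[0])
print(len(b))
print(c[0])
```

Key concept: slice with nested mutation.
Step by step:
`a = [[8, 9], [8, 8], [6, 4]]` → a = [[8, 9], [8, 8], [6, 4]]
`b = a[:]` → b = [[8, 9], [8, 8], [6, 4]]
`c = a[1:]` → c = [[8, 8], [6, 4]]
`a[0].append(212)` → a = [[8, 9, 212], [8, 8], [6, 4]]; b = [[8, 9, 212], [8, 8], [6, 4]]
`a.append([5, 6])` → a = [[8, 9, 212], [8, 8], [6, 4], [5, 6]]
`print(b[0])` → prints [8, 9, 212]
`print(len(b))` → prints 3
`print(c[0])` → prints [8, 8]

Answer:
[8, 9, 212]
3
[8, 8]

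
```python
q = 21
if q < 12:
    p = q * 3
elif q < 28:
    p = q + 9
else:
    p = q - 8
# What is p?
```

Trace:
`q = 21` → q = 21
`if q < 12: ...` → q < 12 is False, q < 28 is True → p = 30
So p = 30

Answer: 30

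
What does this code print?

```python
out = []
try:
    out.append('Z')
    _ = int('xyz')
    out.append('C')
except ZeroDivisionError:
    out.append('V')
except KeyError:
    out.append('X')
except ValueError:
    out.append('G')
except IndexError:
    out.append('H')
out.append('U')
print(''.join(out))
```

Execution trace: 'Z' (try body) → 'G' (except ValueError) → 'U' (after the try/except). Output: ZGU

Answer: ZGU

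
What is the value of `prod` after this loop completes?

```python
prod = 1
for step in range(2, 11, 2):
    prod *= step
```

Product of even numbers 2 to 10
`prod` takes the values: 1 → 2 → 8 → 48 → 384 → 3840

Answer: 3840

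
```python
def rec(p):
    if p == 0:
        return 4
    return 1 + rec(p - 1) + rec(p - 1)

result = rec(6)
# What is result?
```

rec(p) = 1 + 2·rec(p-1), rec(0)=4. Closed form: (4+1)·2^6 - 1 = 319.

Answer: 319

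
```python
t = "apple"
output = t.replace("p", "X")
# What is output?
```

Trace:
`t = "apple"` → t = 'apple'
`output = t.replace("p", "X")` → output = 'aXXle'
So output = 'aXXle'

Answer: 'aXXle'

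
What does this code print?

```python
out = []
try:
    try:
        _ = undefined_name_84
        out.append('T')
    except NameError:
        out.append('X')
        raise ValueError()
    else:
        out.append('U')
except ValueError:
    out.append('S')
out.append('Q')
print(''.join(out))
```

Execution trace: 'X' (inner except NameError) → 'S' (outer except ValueError) → 'Q' (after the try/except). Output: XSQ

Answer: XSQ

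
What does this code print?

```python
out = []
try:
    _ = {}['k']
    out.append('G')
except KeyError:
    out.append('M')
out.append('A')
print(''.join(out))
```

Execution trace: 'M' (except KeyError) → 'A' (after the try/except). Output: MA

Answer: MA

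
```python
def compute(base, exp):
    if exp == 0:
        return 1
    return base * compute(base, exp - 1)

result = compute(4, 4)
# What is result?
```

compute(4, 4) = 4 * 4 * 4 * 4 = 256

Answer: 256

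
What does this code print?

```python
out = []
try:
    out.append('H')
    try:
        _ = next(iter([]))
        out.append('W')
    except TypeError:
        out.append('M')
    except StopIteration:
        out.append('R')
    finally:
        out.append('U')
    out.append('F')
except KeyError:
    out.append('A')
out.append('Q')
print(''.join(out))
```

Execution trace: 'H' (try body) → 'R' (inner except StopIteration) → 'U' (inner finally) → 'F' (try body, no exception) → 'Q' (after the try/except). Output: HRUFQ

Answer: HRUFQ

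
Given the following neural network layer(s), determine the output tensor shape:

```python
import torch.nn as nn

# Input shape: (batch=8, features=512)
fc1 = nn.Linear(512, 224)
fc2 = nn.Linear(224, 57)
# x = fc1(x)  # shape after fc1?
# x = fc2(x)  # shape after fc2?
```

Input: (8, 512) -> after fc1: (8, 224) -> Output: (8, 57)

Answer: (8, 57)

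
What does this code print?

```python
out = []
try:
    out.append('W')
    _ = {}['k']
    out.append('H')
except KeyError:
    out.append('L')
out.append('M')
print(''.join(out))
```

Execution trace: 'W' (try body) → 'L' (except KeyError) → 'M' (after the try/except). Output: WLM

Answer: WLM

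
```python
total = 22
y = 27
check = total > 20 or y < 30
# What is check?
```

Trace:
`total = 22` → total = 22
`y = 27` → y = 27
`check = total > 20 or y < 30` → check = True
So check = True

Answer: True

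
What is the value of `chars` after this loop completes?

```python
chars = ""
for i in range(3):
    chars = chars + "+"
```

Repeat '+' 3 times
`chars` takes the values: "" → "+" → "++" → "+++"

Answer: "+++"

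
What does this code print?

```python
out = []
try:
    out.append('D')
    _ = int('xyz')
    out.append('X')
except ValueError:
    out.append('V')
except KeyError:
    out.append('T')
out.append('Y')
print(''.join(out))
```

Execution trace: 'D' (try body) → 'V' (except ValueError) → 'Y' (after the try/except). Output: DVY

Answer: DVY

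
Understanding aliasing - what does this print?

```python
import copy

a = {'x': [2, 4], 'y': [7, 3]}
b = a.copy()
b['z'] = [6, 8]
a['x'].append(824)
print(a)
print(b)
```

Key concept: shallow copy of dict with mutable values.
Step by step:
`a = {'x': [2, 4], 'y': [7, 3]}` → a = {'x': [2, 4], 'y': [7, 3]}
`b = a.copy()` → b = {'x': [2, 4], 'y': [7, 3]}
`b['z'] = [6, 8]` → b = {'x': [2, 4], 'y': [7, 3], 'z': [6, 8]}
`a['x'].append(824)` → a = {'x': [2, 4, 824], 'y': [7, 3]}; b = {'x': [2, 4, 824], 'y': [7, 3], 'z': [6, 8]}
`print(a)` → prints {'x': [2, 4, 824], 'y': [7, 3]}
`print(b)` → prints {'x': [2, 4, 824], 'y': [7, 3], 'z': [6, 8]}

Answer:
{'x': [2, 4, 824], 'y': [7, 3]}
{'x': [2, 4, 824], 'y': [7, 3], 'z': [6, 8]}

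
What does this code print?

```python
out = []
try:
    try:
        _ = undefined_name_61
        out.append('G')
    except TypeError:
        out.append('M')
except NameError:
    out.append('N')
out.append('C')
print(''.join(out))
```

Execution trace: 'N' (outer except NameError) → 'C' (after the try/except). Output: NC

Answer: NC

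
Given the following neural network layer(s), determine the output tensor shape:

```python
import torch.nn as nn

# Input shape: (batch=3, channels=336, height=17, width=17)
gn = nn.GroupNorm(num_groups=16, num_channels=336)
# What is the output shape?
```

Input: (3, 336, 17, 17) -> Output: (3, 336, 17, 17)

Answer: (3, 336, 17, 17)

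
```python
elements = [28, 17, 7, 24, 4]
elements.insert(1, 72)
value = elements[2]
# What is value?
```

Trace:
`elements = [28, 17, 7, 24, 4]` → elements = [28, 17, 7, 24, 4]
`elements.insert(1, 72)` → elements = [28, 72, 17, 7, 24, 4]
`value = elements[2]` → value = 17
So value = 17

Answer: 17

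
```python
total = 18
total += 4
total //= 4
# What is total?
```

Trace:
`total = 18` → total = 18
`total += 4` → total = 22
`total //= 4` → total = 5
So total = 5

Answer: 5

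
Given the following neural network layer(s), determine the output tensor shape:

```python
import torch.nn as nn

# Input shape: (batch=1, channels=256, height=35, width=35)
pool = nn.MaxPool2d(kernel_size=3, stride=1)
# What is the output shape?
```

Input: (1, 256, 35, 35) -> Output: (1, 256, 33, 33)

Answer: (1, 256, 33, 33)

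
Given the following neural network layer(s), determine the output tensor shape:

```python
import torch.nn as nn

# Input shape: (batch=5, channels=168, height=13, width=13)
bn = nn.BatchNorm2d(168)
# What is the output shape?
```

Input: (5, 168, 13, 13) -> Output: (5, 168, 13, 13)

Answer: (5, 168, 13, 13)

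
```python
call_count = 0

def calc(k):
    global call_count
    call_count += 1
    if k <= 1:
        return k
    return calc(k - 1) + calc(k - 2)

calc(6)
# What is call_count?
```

Calls(k) = 1 + Calls(k-1) + Calls(k-2); Calls(0)=Calls(1)=1. For k=6 this gives 25.

Answer: 25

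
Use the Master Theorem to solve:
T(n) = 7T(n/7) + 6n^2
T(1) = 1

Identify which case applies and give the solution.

a=7, b=7, f(n)=6n^2. log_7(7) = 1. Since c=2 > 1 and the regularity condition holds (7(n/7)^2 = (7/7^2)n^2 with 7/7^2 < 1), Case 3 applies: T(n) = Θ(f(n)) = O(n^2).

Answer: O(n^2) - Case 3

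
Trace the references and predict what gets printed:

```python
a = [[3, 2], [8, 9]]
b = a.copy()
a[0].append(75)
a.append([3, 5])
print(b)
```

Key concept: shallow copy with nested lists.
Step by step:
`a = [[3, 2], [8, 9]]` → a = [[3, 2], [8, 9]]
`b = a.copy()` → b = [[3, 2], [8, 9]]
`a[0].append(75)` → a = [[3, 2, 75], [8, 9]]; b = [[3, 2, 75], [8, 9]]
`a.append([3, 5])` → a = [[3, 2, 75], [8, 9], [3, 5]]
`print(b)` → prints [[3, 2, 75], [8, 9]]

Answer: [[3, 2, 75], [8, 9]]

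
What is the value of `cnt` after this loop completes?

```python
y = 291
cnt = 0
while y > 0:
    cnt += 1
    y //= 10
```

Count digits by repeated division by 10
`cnt` takes the values: 0 → 1 → 2 → 3

Answer: 3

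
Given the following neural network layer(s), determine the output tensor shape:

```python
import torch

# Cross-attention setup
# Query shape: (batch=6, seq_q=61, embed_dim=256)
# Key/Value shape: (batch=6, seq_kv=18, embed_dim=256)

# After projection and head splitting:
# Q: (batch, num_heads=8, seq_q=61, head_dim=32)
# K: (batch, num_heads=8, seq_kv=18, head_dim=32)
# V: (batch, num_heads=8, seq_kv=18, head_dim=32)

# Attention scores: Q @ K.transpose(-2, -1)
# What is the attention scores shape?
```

Input: (6, 61, 256) -> Output: (6, 8, 61, 18)

Answer: (6, 8, 61, 18)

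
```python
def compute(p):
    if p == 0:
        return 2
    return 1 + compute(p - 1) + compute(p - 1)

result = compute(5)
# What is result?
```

compute(p) = 1 + 2·compute(p-1), compute(0)=2. Closed form: (2+1)·2^5 - 1 = 95.

Answer: 95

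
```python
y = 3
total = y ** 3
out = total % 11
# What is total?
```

Trace:
`y = 3` → y = 3
`total = y ** 3` → total = 27
`out = total % 11` → out = 5
So total = 27

Answer: 27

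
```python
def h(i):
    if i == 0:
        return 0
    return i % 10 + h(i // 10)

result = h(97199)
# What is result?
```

Sum of digits of 97199: 9 + 9 + 1 + 7 + 9 = 35

Answer: 35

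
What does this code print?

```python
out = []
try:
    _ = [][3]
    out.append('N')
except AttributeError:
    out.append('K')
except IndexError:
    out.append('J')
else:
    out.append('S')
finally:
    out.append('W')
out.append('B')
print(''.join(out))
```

Execution trace: 'J' (except IndexError) → 'W' (finally) → 'B' (after the try/except). Output: JWB

Answer: JWB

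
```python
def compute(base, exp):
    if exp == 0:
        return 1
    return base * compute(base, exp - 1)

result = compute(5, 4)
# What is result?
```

compute(5, 4) = 5 * 5 * 5 * 5 = 625

Answer: 625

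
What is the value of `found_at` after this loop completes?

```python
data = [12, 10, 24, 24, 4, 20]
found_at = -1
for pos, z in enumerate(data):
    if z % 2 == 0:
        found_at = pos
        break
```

First even number index in [12, 10, 24, 24, 4, 20]
`found_at` takes the values: -1 → 0

Answer: 0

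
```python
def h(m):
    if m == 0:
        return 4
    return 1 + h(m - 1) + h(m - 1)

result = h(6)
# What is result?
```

h(m) = 1 + 2·h(m-1), h(0)=4. Closed form: (4+1)·2^6 - 1 = 319.

Answer: 319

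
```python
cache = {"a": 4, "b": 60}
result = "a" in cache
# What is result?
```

Trace:
`cache = {"a": 4, "b": 60}` → cache = {'a': 4, 'b': 60}
`result = "a" in cache` → result = True
So result = True

Answer: True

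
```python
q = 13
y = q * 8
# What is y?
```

Trace:
`q = 13` → q = 13
`y = q * 8` → y = 104
So y = 104

Answer: 104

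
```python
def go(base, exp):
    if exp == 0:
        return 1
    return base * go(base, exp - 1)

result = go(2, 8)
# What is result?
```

go(2, 8) = 2 * 2 * 2 * 2 * 2 * 2 * 2 * 2 = 256

Answer: 256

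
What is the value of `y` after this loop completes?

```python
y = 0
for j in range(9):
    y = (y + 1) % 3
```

Increment mod 3, 9 times = 0
`y` takes the values: 0 → 1 → 2 → 0 → 1 → 2 → 0 → 1 → 2 → 0

Answer: 0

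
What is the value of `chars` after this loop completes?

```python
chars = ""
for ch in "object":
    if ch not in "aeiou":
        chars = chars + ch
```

Remove vowels from 'object'
`chars` takes the values: "" → "b" → "bj" → "bjc" → "bjct"

Answer: "bjct"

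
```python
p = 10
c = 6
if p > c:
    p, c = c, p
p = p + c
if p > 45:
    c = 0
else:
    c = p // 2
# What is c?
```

Trace:
`p = 10` → p = 10
`c = 6` → c = 6
`if p > c: ...` → p > c is True → p = 6; c = 10
`p = p + c` → p = 16
`if p > 45: ...` → p > 45 is False, take else branch → c = 8
So c = 8

Answer: 8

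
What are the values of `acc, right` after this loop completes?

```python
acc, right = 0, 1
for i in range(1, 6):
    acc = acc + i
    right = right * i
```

Sum and factorial of 1 to 5
`acc, right` takes the values: (0, 1) → (1, 1) → (3, 1) → (3, 2) → (6, 2) → (6, 6) → (10, 6) → (10, 24) → (15, 24) → (15, 120)

Answer: 15, 120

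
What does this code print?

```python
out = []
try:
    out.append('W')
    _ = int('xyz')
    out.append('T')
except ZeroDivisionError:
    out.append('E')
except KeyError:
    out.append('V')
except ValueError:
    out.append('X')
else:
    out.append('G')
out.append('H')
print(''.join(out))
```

Execution trace: 'W' (try body) → 'X' (except ValueError) → 'H' (after the try/except). Output: WXH

Answer: WXH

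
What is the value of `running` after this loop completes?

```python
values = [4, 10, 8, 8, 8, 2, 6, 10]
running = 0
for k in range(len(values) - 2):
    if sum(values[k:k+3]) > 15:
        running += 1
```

Count windows with sum > 15
`running` takes the values: 0 → 1 → 2 → 3 → 4 → 5 → 6

Answer: 6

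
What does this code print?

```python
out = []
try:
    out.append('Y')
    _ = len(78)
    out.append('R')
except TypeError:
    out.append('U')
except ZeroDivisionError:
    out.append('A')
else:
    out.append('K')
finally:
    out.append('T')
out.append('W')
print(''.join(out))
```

Execution trace: 'Y' (try body) → 'U' (except TypeError) → 'T' (finally) → 'W' (after the try/except). Output: YUTW

Answer: YUTW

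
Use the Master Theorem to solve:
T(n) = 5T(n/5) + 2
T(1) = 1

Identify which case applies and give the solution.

a=5, b=5, f(n)=2. log_5(5) = 1. Since c=0 < 1, Case 1 applies: T(n) = Θ(n^log_b(a)) = O(n).

Answer: O(n) - Case 1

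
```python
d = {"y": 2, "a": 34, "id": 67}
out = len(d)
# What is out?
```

Trace:
`d = {"y": 2, "a": 34, "id": 67}` → d = {'y': 2, 'a': 34, 'id': 67}
`out = len(d)` → out = 3
So out = 3

Answer: 3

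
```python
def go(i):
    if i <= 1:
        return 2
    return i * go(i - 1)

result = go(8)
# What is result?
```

go(8) = 8 * 7 * 6 * 5 * 4 * 3 * 2 * 2 = 80640

Answer: 80640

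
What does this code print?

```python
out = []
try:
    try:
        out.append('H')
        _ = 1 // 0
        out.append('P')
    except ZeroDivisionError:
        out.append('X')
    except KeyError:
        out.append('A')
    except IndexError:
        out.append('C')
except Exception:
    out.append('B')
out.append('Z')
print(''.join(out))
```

Execution trace: 'H' (inner try body) → 'X' (inner except ZeroDivisionError) → 'Z' (after the try/except). Output: HXZ

Answer: HXZ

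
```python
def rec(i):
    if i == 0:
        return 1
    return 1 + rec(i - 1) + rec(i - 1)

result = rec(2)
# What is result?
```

rec(i) = 1 + 2·rec(i-1), rec(0)=1. Closed form: (1+1)·2^2 - 1 = 7.

Answer: 7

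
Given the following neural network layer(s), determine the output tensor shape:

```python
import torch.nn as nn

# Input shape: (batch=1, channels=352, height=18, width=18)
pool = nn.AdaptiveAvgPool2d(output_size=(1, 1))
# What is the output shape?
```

Input: (1, 352, 18, 18) -> Output: (1, 352, 1, 1)

Answer: (1, 352, 1, 1)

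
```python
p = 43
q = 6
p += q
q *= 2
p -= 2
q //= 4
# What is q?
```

Trace:
`p = 43` → p = 43
`q = 6` → q = 6
`p += q` → p = 49
`q *= 2` → q = 12
`p -= 2` → p = 47
`q //= 4` → q = 3
So q = 3

Answer: 3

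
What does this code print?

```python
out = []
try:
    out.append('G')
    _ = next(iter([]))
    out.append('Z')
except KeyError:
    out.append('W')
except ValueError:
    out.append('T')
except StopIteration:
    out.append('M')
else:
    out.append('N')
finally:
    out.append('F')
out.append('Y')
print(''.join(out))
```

Execution trace: 'G' (try body) → 'M' (except StopIteration) → 'F' (finally) → 'Y' (after the try/except). Output: GMFY

Answer: GMFY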